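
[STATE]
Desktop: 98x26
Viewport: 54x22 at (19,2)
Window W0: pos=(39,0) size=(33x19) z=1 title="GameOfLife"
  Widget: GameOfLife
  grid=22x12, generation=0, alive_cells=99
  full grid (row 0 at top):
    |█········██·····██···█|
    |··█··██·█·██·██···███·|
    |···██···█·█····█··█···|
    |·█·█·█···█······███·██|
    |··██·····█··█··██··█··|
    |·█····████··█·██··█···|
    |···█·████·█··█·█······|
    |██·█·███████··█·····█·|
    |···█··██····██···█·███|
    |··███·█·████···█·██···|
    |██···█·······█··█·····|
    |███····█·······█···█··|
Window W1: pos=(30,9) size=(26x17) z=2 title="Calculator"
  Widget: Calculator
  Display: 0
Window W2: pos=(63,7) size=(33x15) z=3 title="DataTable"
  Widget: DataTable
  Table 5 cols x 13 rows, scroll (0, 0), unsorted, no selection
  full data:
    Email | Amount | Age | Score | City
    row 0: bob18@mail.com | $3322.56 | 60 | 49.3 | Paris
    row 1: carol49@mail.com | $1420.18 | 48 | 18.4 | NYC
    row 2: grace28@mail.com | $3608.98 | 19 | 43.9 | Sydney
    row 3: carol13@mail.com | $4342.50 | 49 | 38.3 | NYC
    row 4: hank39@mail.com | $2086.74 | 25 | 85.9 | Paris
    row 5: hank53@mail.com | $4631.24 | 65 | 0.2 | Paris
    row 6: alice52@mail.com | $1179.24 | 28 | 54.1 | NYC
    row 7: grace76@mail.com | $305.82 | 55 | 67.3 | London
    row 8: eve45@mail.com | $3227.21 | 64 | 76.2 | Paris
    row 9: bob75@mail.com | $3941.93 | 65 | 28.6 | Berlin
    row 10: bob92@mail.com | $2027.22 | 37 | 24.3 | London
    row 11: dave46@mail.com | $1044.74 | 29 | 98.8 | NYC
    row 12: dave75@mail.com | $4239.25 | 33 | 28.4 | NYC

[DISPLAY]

                    ┠───────────────────────────────┨ 
                    ┃Gen: 0                         ┃ 
                    ┃█········██·····██···█         ┃ 
                    ┃··█··██·█·██·██···███·         ┃ 
                    ┃···██···█·█····█··█···         ┃ 
                    ┃·█·█·█···█······███·██ ┏━━━━━━━━━
                    ┃··██·····█··█··██··█·· ┃ DataTabl
           ┏━━━━━━━━━━━━━━━━━━━━━━━━┓··█··· ┠─────────
           ┃ Calculator             ┃······ ┃Email    
           ┠────────────────────────┨····█· ┃─────────
           ┃                       0┃·█·███ ┃bob18@mai
           ┃┌───┬───┬───┬───┐       ┃·██··· ┃carol49@m
           ┃│ 7 │ 8 │ 9 │ ÷ │       ┃█····· ┃grace28@m
           ┃├───┼───┼───┼───┤       ┃···█·· ┃carol13@m
           ┃│ 4 │ 5 │ 6 │ × │       ┃       ┃hank39@ma
           ┃├───┼───┼───┼───┤       ┃       ┃hank53@ma
           ┃│ 1 │ 2 │ 3 │ - │       ┃━━━━━━━┃alice52@m
           ┃├───┼───┼───┼───┤       ┃       ┃grace76@m
           ┃│ 0 │ . │ = │ + │       ┃       ┃eve45@mai
           ┃├───┼───┼───┼───┤       ┃       ┗━━━━━━━━━
           ┃│ C │ MC│ MR│ M+│       ┃                 
           ┃└───┴───┴───┴───┘       ┃                 


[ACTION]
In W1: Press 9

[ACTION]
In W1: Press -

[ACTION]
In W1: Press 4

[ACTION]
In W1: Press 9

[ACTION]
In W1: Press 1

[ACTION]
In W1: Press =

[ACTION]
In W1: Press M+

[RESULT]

                    ┠───────────────────────────────┨ 
                    ┃Gen: 0                         ┃ 
                    ┃█········██·····██···█         ┃ 
                    ┃··█··██·█·██·██···███·         ┃ 
                    ┃···██···█·█····█··█···         ┃ 
                    ┃·█·█·█···█······███·██ ┏━━━━━━━━━
                    ┃··██·····█··█··██··█·· ┃ DataTabl
           ┏━━━━━━━━━━━━━━━━━━━━━━━━┓··█··· ┠─────────
           ┃ Calculator             ┃······ ┃Email    
           ┠────────────────────────┨····█· ┃─────────
           ┃                    -482┃·█·███ ┃bob18@mai
           ┃┌───┬───┬───┬───┐       ┃·██··· ┃carol49@m
           ┃│ 7 │ 8 │ 9 │ ÷ │       ┃█····· ┃grace28@m
           ┃├───┼───┼───┼───┤       ┃···█·· ┃carol13@m
           ┃│ 4 │ 5 │ 6 │ × │       ┃       ┃hank39@ma
           ┃├───┼───┼───┼───┤       ┃       ┃hank53@ma
           ┃│ 1 │ 2 │ 3 │ - │       ┃━━━━━━━┃alice52@m
           ┃├───┼───┼───┼───┤       ┃       ┃grace76@m
           ┃│ 0 │ . │ = │ + │       ┃       ┃eve45@mai
           ┃├───┼───┼───┼───┤       ┃       ┗━━━━━━━━━
           ┃│ C │ MC│ MR│ M+│       ┃                 
           ┃└───┴───┴───┴───┘       ┃                 


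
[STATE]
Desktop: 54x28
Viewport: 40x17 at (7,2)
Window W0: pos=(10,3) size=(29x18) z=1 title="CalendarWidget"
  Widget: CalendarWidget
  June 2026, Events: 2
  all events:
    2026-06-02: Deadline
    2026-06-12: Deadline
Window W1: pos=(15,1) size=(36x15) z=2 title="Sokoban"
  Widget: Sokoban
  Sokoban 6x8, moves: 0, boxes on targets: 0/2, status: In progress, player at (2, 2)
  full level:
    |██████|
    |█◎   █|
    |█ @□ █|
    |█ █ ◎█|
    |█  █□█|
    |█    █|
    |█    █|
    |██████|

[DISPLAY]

        ┃ Sokoban                       
   ┏━━━━┠───────────────────────────────
   ┃ Cal┃██████                         
   ┠────┃█◎   █                         
   ┃    ┃█ @□ █                         
   ┃Mo T┃█ █ ◎█                         
   ┃ 1  ┃█  █□█                         
   ┃ 8  ┃█    █                         
   ┃15 1┃█    █                         
   ┃22 2┃██████                         
   ┃29 3┃Moves: 0  0/2                  
   ┃    ┃                               
   ┃    ┃                               
   ┃    ┗━━━━━━━━━━━━━━━━━━━━━━━━━━━━━━━
   ┃                           ┃        
   ┃                           ┃        
   ┃                           ┃        


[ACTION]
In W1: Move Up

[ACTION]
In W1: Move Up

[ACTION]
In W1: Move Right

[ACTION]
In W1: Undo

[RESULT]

        ┃ Sokoban                       
   ┏━━━━┠───────────────────────────────
   ┃ Cal┃██████                         
   ┠────┃█◎@  █                         
   ┃    ┃█  □ █                         
   ┃Mo T┃█ █ ◎█                         
   ┃ 1  ┃█  █□█                         
   ┃ 8  ┃█    █                         
   ┃15 1┃█    █                         
   ┃22 2┃██████                         
   ┃29 3┃Moves: 1  0/2                  
   ┃    ┃                               
   ┃    ┃                               
   ┃    ┗━━━━━━━━━━━━━━━━━━━━━━━━━━━━━━━
   ┃                           ┃        
   ┃                           ┃        
   ┃                           ┃        


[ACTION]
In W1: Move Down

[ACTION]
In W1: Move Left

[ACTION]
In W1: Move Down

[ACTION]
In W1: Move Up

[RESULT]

        ┃ Sokoban                       
   ┏━━━━┠───────────────────────────────
   ┃ Cal┃██████                         
   ┠────┃█◎   █                         
   ┃    ┃█@ □ █                         
   ┃Mo T┃█ █ ◎█                         
   ┃ 1  ┃█  █□█                         
   ┃ 8  ┃█    █                         
   ┃15 1┃█    █                         
   ┃22 2┃██████                         
   ┃29 3┃Moves: 5  0/2                  
   ┃    ┃                               
   ┃    ┃                               
   ┃    ┗━━━━━━━━━━━━━━━━━━━━━━━━━━━━━━━
   ┃                           ┃        
   ┃                           ┃        
   ┃                           ┃        


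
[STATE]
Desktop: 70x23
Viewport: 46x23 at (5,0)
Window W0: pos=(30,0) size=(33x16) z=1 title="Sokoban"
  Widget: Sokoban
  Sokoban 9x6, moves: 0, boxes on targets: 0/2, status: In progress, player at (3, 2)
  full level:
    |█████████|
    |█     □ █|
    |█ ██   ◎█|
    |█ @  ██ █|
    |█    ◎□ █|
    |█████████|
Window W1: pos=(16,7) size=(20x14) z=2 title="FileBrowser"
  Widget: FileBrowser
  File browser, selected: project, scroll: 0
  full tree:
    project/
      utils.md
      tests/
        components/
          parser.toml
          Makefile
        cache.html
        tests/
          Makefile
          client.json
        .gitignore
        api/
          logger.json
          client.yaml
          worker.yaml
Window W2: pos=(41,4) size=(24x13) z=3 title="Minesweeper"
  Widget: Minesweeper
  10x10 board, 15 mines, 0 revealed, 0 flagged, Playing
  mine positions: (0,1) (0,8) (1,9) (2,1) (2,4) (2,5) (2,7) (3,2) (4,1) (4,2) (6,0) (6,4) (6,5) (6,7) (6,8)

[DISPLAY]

                         ┏━━━━━━━━━━━━━━━━━━━━
                         ┃ Sokoban            
                         ┠────────────────────
                         ┃█████████           
                         ┃█     □ █ ┏━━━━━━━━━
                         ┃█ ██   ◎█ ┃ Mineswee
                         ┃█ @  ██ █ ┠─────────
           ┏━━━━━━━━━━━━━━━━━━┓◎□ █ ┃■■■■■■■■■
           ┃ FileBrowser      ┃████ ┃■■■■■■■■■
           ┠──────────────────┨: 0  ┃■■■■■■■■■
           ┃> [-] project/    ┃     ┃■■■■■■■■■
           ┃    utils.md      ┃     ┃■■■■■■■■■
           ┃    [+] tests/    ┃     ┃■■■■■■■■■
           ┃                  ┃     ┃■■■■■■■■■
           ┃                  ┃     ┃■■■■■■■■■
           ┃                  ┃━━━━━┃■■■■■■■■■
           ┃                  ┃     ┗━━━━━━━━━
           ┃                  ┃               
           ┃                  ┃               
           ┃                  ┃               
           ┗━━━━━━━━━━━━━━━━━━┛               
                                              
                                              


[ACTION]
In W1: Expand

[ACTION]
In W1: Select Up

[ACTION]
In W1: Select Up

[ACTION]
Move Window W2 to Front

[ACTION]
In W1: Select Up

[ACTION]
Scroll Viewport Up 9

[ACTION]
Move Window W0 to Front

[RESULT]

                         ┏━━━━━━━━━━━━━━━━━━━━
                         ┃ Sokoban            
                         ┠────────────────────
                         ┃█████████           
                         ┃█     □ █           
                         ┃█ ██   ◎█           
                         ┃█ @  ██ █           
           ┏━━━━━━━━━━━━━┃█    ◎□ █           
           ┃ FileBrowser ┃█████████           
           ┠─────────────┃Moves: 0  0/2       
           ┃> [-] project┃                    
           ┃    utils.md ┃                    
           ┃    [+] tests┃                    
           ┃             ┃                    
           ┃             ┃                    
           ┃             ┗━━━━━━━━━━━━━━━━━━━━
           ┃                  ┃     ┗━━━━━━━━━
           ┃                  ┃               
           ┃                  ┃               
           ┃                  ┃               
           ┗━━━━━━━━━━━━━━━━━━┛               
                                              
                                              


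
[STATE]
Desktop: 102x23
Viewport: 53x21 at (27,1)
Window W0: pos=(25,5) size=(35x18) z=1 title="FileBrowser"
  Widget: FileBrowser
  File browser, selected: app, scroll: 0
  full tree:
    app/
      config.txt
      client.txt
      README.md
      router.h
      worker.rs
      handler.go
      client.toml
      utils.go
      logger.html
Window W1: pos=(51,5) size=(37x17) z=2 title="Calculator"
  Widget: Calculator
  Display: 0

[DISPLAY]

                                                     
                                                     
                                                     
                                                     
━━━━━━━━━━━━━━━━━━━━━━━━┏━━━━━━━━━━━━━━━━━━━━━━━━━━━━
FileBrowser             ┃ Calculator                 
────────────────────────┠────────────────────────────
 [-] app/               ┃                            
   config.txt           ┃┌───┬───┬───┬───┐           
   client.txt           ┃│ 7 │ 8 │ 9 │ ÷ │           
   README.md            ┃├───┼───┼───┼───┤           
   router.h             ┃│ 4 │ 5 │ 6 │ × │           
   worker.rs            ┃├───┼───┼───┼───┤           
   handler.go           ┃│ 1 │ 2 │ 3 │ - │           
   client.toml          ┃├───┼───┼───┼───┤           
   utils.go             ┃│ 0 │ . │ = │ + │           
   logger.html          ┃├───┼───┼───┼───┤           
                        ┃│ C │ MC│ MR│ M+│           
                        ┃└───┴───┴───┴───┘           
                        ┃                            
                        ┗━━━━━━━━━━━━━━━━━━━━━━━━━━━━


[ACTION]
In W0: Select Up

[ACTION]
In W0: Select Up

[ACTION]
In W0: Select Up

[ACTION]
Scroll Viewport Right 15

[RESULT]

                                                     
                                                     
                                                     
                                                     
━━━━━━━━━┏━━━━━━━━━━━━━━━━━━━━━━━━━━━━━━━━━━━┓       
         ┃ Calculator                        ┃       
─────────┠───────────────────────────────────┨       
         ┃                                  0┃       
         ┃┌───┬───┬───┬───┐                  ┃       
         ┃│ 7 │ 8 │ 9 │ ÷ │                  ┃       
         ┃├───┼───┼───┼───┤                  ┃       
         ┃│ 4 │ 5 │ 6 │ × │                  ┃       
         ┃├───┼───┼───┼───┤                  ┃       
         ┃│ 1 │ 2 │ 3 │ - │                  ┃       
         ┃├───┼───┼───┼───┤                  ┃       
         ┃│ 0 │ . │ = │ + │                  ┃       
         ┃├───┼───┼───┼───┤                  ┃       
         ┃│ C │ MC│ MR│ M+│                  ┃       
         ┃└───┴───┴───┴───┘                  ┃       
         ┃                                   ┃       
         ┗━━━━━━━━━━━━━━━━━━━━━━━━━━━━━━━━━━━┛       


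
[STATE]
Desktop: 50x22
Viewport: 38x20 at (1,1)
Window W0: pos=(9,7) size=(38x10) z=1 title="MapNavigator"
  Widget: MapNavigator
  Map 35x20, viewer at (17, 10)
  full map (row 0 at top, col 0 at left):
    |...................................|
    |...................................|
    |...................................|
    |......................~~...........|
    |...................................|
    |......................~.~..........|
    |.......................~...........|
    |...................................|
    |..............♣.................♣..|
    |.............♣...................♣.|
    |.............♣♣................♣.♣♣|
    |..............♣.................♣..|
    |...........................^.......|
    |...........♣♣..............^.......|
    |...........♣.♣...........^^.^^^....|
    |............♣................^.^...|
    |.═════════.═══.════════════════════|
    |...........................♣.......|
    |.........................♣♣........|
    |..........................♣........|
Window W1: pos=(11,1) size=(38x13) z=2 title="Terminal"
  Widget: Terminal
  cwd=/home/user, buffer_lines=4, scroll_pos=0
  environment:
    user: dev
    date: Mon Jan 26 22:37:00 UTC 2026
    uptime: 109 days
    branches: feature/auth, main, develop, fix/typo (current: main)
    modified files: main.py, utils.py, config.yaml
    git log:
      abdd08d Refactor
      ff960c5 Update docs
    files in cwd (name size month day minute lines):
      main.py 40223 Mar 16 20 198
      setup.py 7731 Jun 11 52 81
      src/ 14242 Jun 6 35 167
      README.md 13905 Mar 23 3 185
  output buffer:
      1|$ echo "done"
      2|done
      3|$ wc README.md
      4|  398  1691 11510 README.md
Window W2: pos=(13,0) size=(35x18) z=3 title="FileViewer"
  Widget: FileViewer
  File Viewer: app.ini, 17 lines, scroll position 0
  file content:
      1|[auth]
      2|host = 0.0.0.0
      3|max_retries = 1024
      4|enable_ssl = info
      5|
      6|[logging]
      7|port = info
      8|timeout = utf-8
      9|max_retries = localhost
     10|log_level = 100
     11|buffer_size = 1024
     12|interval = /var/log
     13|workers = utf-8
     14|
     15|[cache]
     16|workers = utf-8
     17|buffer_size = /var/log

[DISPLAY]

          ┏━┃ FileViewer              
          ┃ ┠─────────────────────────
          ┠─┃[auth]                   
          ┃$┃host = 0.0.0.0           
          ┃d┃max_retries = 1024       
          ┃$┃enable_ssl = info        
        ┏━┃ ┃                         
        ┃ ┃$┃[logging]                
        ┠─┃ ┃port = info              
        ┃ ┃ ┃timeout = utf-8          
        ┃ ┃ ┃max_retries = localhost  
        ┃ ┃ ┃log_level = 100          
        ┃ ┗━┃buffer_size = 1024       
        ┃ ..┃interval = /var/log      
        ┃ ..┃workers = utf-8          
        ┗━━━┃                         
            ┗━━━━━━━━━━━━━━━━━━━━━━━━━
                                      
                                      
                                      


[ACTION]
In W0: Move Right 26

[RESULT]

          ┏━┃ FileViewer              
          ┃ ┠─────────────────────────
          ┠─┃[auth]                   
          ┃$┃host = 0.0.0.0           
          ┃d┃max_retries = 1024       
          ┃$┃enable_ssl = info        
        ┏━┃ ┃                         
        ┃ ┃$┃[logging]                
        ┠─┃ ┃port = info              
        ┃.┃ ┃timeout = utf-8          
        ┃.┃ ┃max_retries = localhost  
        ┃.┃ ┃log_level = 100          
        ┃.┗━┃buffer_size = 1024       
        ┃...┃interval = /var/log      
        ┃...┃workers = utf-8          
        ┗━━━┃                         
            ┗━━━━━━━━━━━━━━━━━━━━━━━━━
                                      
                                      
                                      


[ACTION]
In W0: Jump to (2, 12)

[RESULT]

          ┏━┃ FileViewer              
          ┃ ┠─────────────────────────
          ┠─┃[auth]                   
          ┃$┃host = 0.0.0.0           
          ┃d┃max_retries = 1024       
          ┃$┃enable_ssl = info        
        ┏━┃ ┃                         
        ┃ ┃$┃[logging]                
        ┠─┃ ┃port = info              
        ┃ ┃ ┃timeout = utf-8          
        ┃ ┃ ┃max_retries = localhost  
        ┃ ┃ ┃log_level = 100          
        ┃ ┗━┃buffer_size = 1024       
        ┃   ┃interval = /var/log      
        ┃   ┃workers = utf-8          
        ┗━━━┃                         
            ┗━━━━━━━━━━━━━━━━━━━━━━━━━
                                      
                                      
                                      


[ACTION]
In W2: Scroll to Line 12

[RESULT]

          ┏━┃ FileViewer              
          ┃ ┠─────────────────────────
          ┠─┃enable_ssl = info        
          ┃$┃                         
          ┃d┃[logging]                
          ┃$┃port = info              
        ┏━┃ ┃timeout = utf-8          
        ┃ ┃$┃max_retries = localhost  
        ┠─┃ ┃log_level = 100          
        ┃ ┃ ┃buffer_size = 1024       
        ┃ ┃ ┃interval = /var/log      
        ┃ ┃ ┃workers = utf-8          
        ┃ ┗━┃                         
        ┃   ┃[cache]                  
        ┃   ┃workers = utf-8          
        ┗━━━┃buffer_size = /var/log   
            ┗━━━━━━━━━━━━━━━━━━━━━━━━━
                                      
                                      
                                      


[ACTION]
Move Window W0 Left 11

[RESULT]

          ┏━┃ FileViewer              
          ┃ ┠─────────────────────────
          ┠─┃enable_ssl = info        
          ┃$┃                         
          ┃d┃[logging]                
          ┃$┃port = info              
━━━━━━━━━━┃ ┃timeout = utf-8          
 MapNaviga┃$┃max_retries = localhost  
──────────┃ ┃log_level = 100          
          ┃ ┃buffer_size = 1024       
          ┃ ┃interval = /var/log      
          ┃ ┃workers = utf-8          
          ┗━┃                         
            ┃[cache]                  
            ┃workers = utf-8          
━━━━━━━━━━━━┃buffer_size = /var/log   
            ┗━━━━━━━━━━━━━━━━━━━━━━━━━
                                      
                                      
                                      


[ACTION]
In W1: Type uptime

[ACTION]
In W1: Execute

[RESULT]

          ┏━┃ FileViewer              
          ┃ ┠─────────────────────────
          ┠─┃enable_ssl = info        
          ┃$┃                         
          ┃d┃[logging]                
          ┃$┃port = info              
━━━━━━━━━━┃ ┃timeout = utf-8          
 MapNaviga┃$┃max_retries = localhost  
──────────┃ ┃log_level = 100          
          ┃$┃buffer_size = 1024       
          ┃ ┃interval = /var/log      
          ┃ ┃workers = utf-8          
          ┗━┃                         
            ┃[cache]                  
            ┃workers = utf-8          
━━━━━━━━━━━━┃buffer_size = /var/log   
            ┗━━━━━━━━━━━━━━━━━━━━━━━━━
                                      
                                      
                                      


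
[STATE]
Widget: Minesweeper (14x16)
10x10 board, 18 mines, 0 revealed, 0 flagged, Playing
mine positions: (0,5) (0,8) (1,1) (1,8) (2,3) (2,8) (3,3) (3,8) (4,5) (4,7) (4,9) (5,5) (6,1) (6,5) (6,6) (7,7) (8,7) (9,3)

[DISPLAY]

■■■■■■■■■■    
■■■■■■■■■■    
■■■■■■■■■■    
■■■■■■■■■■    
■■■■■■■■■■    
■■■■■■■■■■    
■■■■■■■■■■    
■■■■■■■■■■    
■■■■■■■■■■    
■■■■■■■■■■    
              
              
              
              
              
              


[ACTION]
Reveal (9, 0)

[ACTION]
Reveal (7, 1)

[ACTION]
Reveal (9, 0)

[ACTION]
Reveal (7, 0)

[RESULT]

■■■■■■■■■■    
■■■■■■■■■■    
■■■■■■■■■■    
■■■■■■■■■■    
■■■■■■■■■■    
■■■■■■■■■■    
■■■■■■■■■■    
111■■■■■■■    
  1■■■■■■■    
  1■■■■■■■    
              
              
              
              
              
              


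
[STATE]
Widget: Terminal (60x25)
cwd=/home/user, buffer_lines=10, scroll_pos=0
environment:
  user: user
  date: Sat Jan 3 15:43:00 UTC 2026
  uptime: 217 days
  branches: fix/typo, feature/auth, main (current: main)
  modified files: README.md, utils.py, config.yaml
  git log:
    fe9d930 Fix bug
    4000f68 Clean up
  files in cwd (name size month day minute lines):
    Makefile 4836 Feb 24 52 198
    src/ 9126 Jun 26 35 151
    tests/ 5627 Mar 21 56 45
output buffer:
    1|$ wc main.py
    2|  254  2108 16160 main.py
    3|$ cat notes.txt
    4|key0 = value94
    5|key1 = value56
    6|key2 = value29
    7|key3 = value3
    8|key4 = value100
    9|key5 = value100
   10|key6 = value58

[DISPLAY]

$ wc main.py                                                
  254  2108 16160 main.py                                   
$ cat notes.txt                                             
key0 = value94                                              
key1 = value56                                              
key2 = value29                                              
key3 = value3                                               
key4 = value100                                             
key5 = value100                                             
key6 = value58                                              
$ █                                                         
                                                            
                                                            
                                                            
                                                            
                                                            
                                                            
                                                            
                                                            
                                                            
                                                            
                                                            
                                                            
                                                            
                                                            


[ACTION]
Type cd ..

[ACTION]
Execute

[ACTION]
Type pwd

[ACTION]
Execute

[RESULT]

$ wc main.py                                                
  254  2108 16160 main.py                                   
$ cat notes.txt                                             
key0 = value94                                              
key1 = value56                                              
key2 = value29                                              
key3 = value3                                               
key4 = value100                                             
key5 = value100                                             
key6 = value58                                              
$ cd ..                                                     
                                                            
$ pwd                                                       
/home                                                       
$ █                                                         
                                                            
                                                            
                                                            
                                                            
                                                            
                                                            
                                                            
                                                            
                                                            
                                                            


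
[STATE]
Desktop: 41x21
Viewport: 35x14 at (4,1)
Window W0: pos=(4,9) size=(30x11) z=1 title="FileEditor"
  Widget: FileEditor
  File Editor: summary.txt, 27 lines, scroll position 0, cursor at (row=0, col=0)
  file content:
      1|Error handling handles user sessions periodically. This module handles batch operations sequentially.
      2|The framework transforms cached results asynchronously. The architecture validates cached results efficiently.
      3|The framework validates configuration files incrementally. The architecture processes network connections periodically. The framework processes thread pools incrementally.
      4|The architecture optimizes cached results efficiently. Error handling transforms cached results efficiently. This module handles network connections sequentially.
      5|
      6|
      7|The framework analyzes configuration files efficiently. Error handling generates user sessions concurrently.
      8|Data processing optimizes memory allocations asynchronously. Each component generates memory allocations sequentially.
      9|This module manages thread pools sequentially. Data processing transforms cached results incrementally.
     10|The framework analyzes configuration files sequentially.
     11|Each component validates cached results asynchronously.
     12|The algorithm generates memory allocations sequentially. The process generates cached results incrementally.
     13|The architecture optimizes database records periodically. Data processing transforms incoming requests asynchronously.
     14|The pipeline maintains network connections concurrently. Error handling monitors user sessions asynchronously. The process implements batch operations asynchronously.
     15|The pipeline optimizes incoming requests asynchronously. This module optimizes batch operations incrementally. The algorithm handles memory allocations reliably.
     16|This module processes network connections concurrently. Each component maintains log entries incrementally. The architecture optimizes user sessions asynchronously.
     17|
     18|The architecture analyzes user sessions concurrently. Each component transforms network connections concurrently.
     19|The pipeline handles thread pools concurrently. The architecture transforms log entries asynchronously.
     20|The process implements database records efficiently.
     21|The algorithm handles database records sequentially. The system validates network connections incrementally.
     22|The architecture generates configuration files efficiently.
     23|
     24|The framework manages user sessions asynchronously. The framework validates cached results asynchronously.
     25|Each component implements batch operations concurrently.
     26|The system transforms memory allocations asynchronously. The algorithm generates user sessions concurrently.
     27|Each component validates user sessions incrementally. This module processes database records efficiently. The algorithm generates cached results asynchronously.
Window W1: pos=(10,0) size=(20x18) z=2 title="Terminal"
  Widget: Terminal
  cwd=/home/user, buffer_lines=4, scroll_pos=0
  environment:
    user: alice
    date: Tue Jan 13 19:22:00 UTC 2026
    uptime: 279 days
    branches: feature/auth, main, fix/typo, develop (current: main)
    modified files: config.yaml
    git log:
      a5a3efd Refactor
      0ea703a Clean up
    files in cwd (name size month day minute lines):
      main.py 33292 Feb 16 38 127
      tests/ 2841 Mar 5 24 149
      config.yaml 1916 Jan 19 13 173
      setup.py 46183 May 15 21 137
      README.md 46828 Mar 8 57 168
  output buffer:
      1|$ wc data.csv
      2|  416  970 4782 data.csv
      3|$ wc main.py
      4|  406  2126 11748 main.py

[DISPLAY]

      ┃ Terminal         ┃         
      ┠──────────────────┨         
      ┃$ wc data.csv     ┃         
      ┃  416  970 4782 da┃         
      ┃$ wc main.py      ┃         
      ┃  406  2126 11748 ┃         
      ┃$ █               ┃         
      ┃                  ┃         
┏━━━━━┃                  ┃━━━┓     
┃ File┃                  ┃   ┃     
┠─────┃                  ┃───┨     
┃█rror┃                  ┃er▲┃     
┃The f┃                  ┃ca█┃     
┃The f┃                  ┃on░┃     


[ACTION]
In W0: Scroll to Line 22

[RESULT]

      ┃ Terminal         ┃         
      ┠──────────────────┨         
      ┃$ wc data.csv     ┃         
      ┃  416  970 4782 da┃         
      ┃$ wc main.py      ┃         
      ┃  406  2126 11748 ┃         
      ┃$ █               ┃         
      ┃                  ┃         
┏━━━━━┃                  ┃━━━┓     
┃ File┃                  ┃   ┃     
┠─────┃                  ┃───┨     
┃The a┃                  ┃ab▲┃     
┃The a┃                  ┃s ░┃     
┃     ┃                  ┃  ░┃     


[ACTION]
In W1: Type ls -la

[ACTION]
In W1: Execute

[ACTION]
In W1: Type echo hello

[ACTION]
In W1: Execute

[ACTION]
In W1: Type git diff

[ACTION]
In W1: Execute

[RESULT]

      ┃ Terminal         ┃         
      ┠──────────────────┨         
      ┃drwxr-xr-x  1 alic┃         
      ┃-rw-r--r--  1 alic┃         
      ┃-rw-r--r--  1 alic┃         
      ┃-rw-r--r--  1 alic┃         
      ┃$ echo hello      ┃         
      ┃hello             ┃         
┏━━━━━┃$ git diff        ┃━━━┓     
┃ File┃diff --git a/main.┃   ┃     
┠─────┃--- a/main.py     ┃───┨     
┃The a┃+++ b/main.py     ┃ab▲┃     
┃The a┃@@ -1,3 +1,4 @@   ┃s ░┃     
┃     ┃+# updated        ┃  ░┃     


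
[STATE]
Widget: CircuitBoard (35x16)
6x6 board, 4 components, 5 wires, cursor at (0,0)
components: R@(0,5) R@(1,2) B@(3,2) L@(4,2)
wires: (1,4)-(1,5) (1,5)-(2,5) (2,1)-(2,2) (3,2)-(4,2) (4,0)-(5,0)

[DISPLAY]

   0 1 2 3 4 5                     
0  [.]                  R          
                                   
1           R       · ─ ·          
                        │          
2       · ─ ·           ·          
                                   
3           B                      
            │                      
4   ·       L                      
    │                              
5   ·                              
Cursor: (0,0)                      
                                   
                                   
                                   


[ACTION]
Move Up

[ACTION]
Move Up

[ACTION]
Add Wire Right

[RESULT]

   0 1 2 3 4 5                     
0  [.]─ ·               R          
                                   
1           R       · ─ ·          
                        │          
2       · ─ ·           ·          
                                   
3           B                      
            │                      
4   ·       L                      
    │                              
5   ·                              
Cursor: (0,0)                      
                                   
                                   
                                   


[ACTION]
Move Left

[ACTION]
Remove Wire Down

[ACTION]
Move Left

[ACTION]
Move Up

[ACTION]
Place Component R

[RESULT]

   0 1 2 3 4 5                     
0  [R]─ ·               R          
                                   
1           R       · ─ ·          
                        │          
2       · ─ ·           ·          
                                   
3           B                      
            │                      
4   ·       L                      
    │                              
5   ·                              
Cursor: (0,0)                      
                                   
                                   
                                   


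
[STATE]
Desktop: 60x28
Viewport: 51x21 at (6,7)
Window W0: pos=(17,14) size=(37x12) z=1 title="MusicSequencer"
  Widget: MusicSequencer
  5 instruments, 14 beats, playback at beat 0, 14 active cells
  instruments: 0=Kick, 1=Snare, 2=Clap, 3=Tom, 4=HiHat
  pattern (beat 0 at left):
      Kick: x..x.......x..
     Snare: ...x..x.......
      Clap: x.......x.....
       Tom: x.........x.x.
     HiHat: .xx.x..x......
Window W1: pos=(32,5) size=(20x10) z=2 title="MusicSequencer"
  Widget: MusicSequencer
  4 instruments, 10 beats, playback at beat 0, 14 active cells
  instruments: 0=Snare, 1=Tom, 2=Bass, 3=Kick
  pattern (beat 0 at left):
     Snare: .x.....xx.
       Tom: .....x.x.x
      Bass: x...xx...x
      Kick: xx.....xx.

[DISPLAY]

                          ┠──────────────────┨     
                          ┃      ▼123456789  ┃     
                          ┃ Snare·█·····██·  ┃     
                          ┃   Tom·····█·█·█  ┃     
                          ┃  Bass█···██···█  ┃     
                          ┃  Kick██·····██·  ┃     
                          ┃                  ┃     
           ┏━━━━━━━━━━━━━━┗━━━━━━━━━━━━━━━━━━┛━┓   
           ┃ MusicSequencer                    ┃   
           ┠───────────────────────────────────┨   
           ┃      ▼1234567890123               ┃   
           ┃  Kick█··█·······█··               ┃   
           ┃ Snare···█··█·······               ┃   
           ┃  Clap█·······█·····               ┃   
           ┃   Tom█·········█·█·               ┃   
           ┃ HiHat·██·█··█······               ┃   
           ┃                                   ┃   
           ┃                                   ┃   
           ┗━━━━━━━━━━━━━━━━━━━━━━━━━━━━━━━━━━━┛   
                                                   
                                                   


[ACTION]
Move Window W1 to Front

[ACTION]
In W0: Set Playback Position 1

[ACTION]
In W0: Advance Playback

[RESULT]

                          ┠──────────────────┨     
                          ┃      ▼123456789  ┃     
                          ┃ Snare·█·····██·  ┃     
                          ┃   Tom·····█·█·█  ┃     
                          ┃  Bass█···██···█  ┃     
                          ┃  Kick██·····██·  ┃     
                          ┃                  ┃     
           ┏━━━━━━━━━━━━━━┗━━━━━━━━━━━━━━━━━━┛━┓   
           ┃ MusicSequencer                    ┃   
           ┠───────────────────────────────────┨   
           ┃      01▼34567890123               ┃   
           ┃  Kick█··█·······█··               ┃   
           ┃ Snare···█··█·······               ┃   
           ┃  Clap█·······█·····               ┃   
           ┃   Tom█·········█·█·               ┃   
           ┃ HiHat·██·█··█······               ┃   
           ┃                                   ┃   
           ┃                                   ┃   
           ┗━━━━━━━━━━━━━━━━━━━━━━━━━━━━━━━━━━━┛   
                                                   
                                                   


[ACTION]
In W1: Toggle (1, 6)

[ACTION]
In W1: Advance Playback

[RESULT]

                          ┠──────────────────┨     
                          ┃      0▼23456789  ┃     
                          ┃ Snare·█·····██·  ┃     
                          ┃   Tom·····███·█  ┃     
                          ┃  Bass█···██···█  ┃     
                          ┃  Kick██·····██·  ┃     
                          ┃                  ┃     
           ┏━━━━━━━━━━━━━━┗━━━━━━━━━━━━━━━━━━┛━┓   
           ┃ MusicSequencer                    ┃   
           ┠───────────────────────────────────┨   
           ┃      01▼34567890123               ┃   
           ┃  Kick█··█·······█··               ┃   
           ┃ Snare···█··█·······               ┃   
           ┃  Clap█·······█·····               ┃   
           ┃   Tom█·········█·█·               ┃   
           ┃ HiHat·██·█··█······               ┃   
           ┃                                   ┃   
           ┃                                   ┃   
           ┗━━━━━━━━━━━━━━━━━━━━━━━━━━━━━━━━━━━┛   
                                                   
                                                   
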